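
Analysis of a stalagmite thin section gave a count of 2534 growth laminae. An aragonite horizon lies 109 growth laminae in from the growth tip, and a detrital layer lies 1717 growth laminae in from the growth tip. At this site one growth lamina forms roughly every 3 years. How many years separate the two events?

4824 years

Separation: 1717 − 109 = 1608 growth laminae.
1608 growth laminae at 3 years each span 1608 × 3 = 4824 years.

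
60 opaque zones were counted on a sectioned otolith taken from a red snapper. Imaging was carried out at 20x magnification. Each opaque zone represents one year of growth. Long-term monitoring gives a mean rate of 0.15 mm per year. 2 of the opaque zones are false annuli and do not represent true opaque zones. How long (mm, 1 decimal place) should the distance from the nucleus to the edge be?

True opaque zone count = 60 − 2 = 58.
Predicted length = 0.15 mm/year × 58 years = 8.7 mm.

8.7 mm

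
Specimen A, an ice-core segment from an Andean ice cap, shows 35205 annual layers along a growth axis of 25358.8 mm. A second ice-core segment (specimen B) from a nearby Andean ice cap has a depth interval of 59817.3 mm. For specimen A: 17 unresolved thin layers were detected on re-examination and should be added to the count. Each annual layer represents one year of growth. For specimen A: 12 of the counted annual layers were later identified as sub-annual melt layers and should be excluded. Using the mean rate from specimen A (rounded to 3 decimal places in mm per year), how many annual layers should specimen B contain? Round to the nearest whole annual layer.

83080 annual layers

Specimen A: after corrections the count is 35205 − 12 + 17 = 35210 annual layers.
A: 25358.8 mm over 35210 years gives 25358.8 / 35210 ≈ 0.720 mm/yr.
Specimen B: 59817.3 mm / 0.720 mm per year = 83079.58 years ≈ 83080 annual layers.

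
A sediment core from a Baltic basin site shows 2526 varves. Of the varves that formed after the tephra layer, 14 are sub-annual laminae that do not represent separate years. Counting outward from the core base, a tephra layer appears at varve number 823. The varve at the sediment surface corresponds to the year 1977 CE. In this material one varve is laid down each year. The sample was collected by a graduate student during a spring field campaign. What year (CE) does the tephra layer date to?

288 CE

The tephra layer sits at varve 823 from the core base, so 2526 − 823 = 1703 varves formed after it.
Excluding 14 false varves: 1703 − 14 = 1689.
The varve at the sediment surface is 1977 CE, so the tephra layer dates to 1977 − 1689 = 288 CE.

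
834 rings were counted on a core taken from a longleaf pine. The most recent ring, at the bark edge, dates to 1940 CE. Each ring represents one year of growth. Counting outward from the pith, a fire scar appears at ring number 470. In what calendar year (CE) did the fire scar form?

The fire scar sits at ring 470 from the pith, so 834 − 470 = 364 rings formed after it.
1940 − 364 = 1576 CE.

1576 CE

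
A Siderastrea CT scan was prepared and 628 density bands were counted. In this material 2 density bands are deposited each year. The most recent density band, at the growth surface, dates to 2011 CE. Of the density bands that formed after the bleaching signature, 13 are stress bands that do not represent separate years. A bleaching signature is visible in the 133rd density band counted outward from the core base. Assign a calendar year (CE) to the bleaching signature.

1770 CE

Between density band 133 and the growth surface there are 628 − 133 = 495 density bands.
Excluding 13 false density bands: 495 − 13 = 482.
With 2 density bands per year, 482 / 2 = 241 years.
2011 − 241 = 1770 CE.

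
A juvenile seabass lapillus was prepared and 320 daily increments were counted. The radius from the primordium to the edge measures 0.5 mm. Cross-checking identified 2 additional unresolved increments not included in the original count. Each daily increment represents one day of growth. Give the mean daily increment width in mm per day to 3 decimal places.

0.002 mm per day

After corrections the count is 320 + 2 = 322 daily increments.
0.5 mm over 322 days gives 0.5 / 322 ≈ 0.002 mm per day.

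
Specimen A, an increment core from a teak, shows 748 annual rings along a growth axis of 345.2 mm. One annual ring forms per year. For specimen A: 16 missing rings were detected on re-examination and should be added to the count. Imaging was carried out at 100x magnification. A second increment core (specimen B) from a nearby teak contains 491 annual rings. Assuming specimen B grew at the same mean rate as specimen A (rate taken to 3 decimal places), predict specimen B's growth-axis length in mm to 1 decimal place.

221.9 mm

Specimen A: correcting the raw count gives 748 + 16 = 764 true annual rings.
A: Mean rate = 345.2 mm / 764 years ≈ 0.452 mm/yr.
Length of B = 0.452 × 491 = 221.9 mm.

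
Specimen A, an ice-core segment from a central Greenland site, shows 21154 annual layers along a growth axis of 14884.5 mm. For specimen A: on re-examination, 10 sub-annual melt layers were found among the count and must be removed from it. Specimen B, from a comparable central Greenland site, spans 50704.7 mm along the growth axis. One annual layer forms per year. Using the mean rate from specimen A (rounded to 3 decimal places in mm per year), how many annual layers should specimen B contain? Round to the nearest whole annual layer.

72024 annual layers

Specimen A: true annual layer count = 21154 − 10 = 21144.
A: 14884.5 mm over 21144 years gives 14884.5 / 21144 ≈ 0.704 mm per year.
B spans 50704.7 / 0.704 = 72023.72 years ≈ 72024 annual layers.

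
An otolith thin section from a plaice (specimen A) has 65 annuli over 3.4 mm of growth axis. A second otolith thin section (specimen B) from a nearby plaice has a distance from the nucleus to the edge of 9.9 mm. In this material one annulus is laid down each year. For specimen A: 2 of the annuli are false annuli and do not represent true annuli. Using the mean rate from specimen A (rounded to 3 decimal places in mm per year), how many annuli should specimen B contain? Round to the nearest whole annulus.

183 annuli

Specimen A: true annulus count = 65 − 2 = 63.
A: Extension rate ≈ 3.4 / 63 = 0.054 mm/year.
B spans 9.9 / 0.054 = 183.33 years ≈ 183 annuli.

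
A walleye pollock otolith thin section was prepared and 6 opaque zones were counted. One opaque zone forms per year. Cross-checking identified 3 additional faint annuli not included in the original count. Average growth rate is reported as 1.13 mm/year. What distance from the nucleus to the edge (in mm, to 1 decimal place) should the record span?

Correcting the raw count gives 6 + 3 = 9 true opaque zones.
Length ≈ 1.13 × 9 = 10.2 mm.

10.2 mm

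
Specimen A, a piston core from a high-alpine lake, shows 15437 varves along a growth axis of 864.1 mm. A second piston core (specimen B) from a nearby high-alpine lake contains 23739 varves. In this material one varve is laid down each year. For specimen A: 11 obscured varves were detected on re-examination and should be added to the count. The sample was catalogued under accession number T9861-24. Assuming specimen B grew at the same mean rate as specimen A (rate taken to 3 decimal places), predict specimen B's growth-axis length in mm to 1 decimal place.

Specimen A: true varve count = 15437 + 11 = 15448.
A: 864.1 mm over 15448 years gives 864.1 / 15448 ≈ 0.056 mm/year.
Length of B = 0.056 × 23739 = 1329.4 mm.

1329.4 mm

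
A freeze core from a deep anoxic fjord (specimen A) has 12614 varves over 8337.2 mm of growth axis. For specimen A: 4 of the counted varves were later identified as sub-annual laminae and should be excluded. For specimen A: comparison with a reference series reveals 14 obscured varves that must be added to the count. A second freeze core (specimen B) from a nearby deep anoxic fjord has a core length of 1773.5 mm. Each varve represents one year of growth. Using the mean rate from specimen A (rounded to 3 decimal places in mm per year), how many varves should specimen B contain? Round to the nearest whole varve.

Specimen A: adjusted count: 12614 − 4 + 14 = 12624 varves.
A: Mean rate = 8337.2 mm / 12624 years ≈ 0.660 mm/yr.
B spans 1773.5 / 0.660 = 2687.12 years ≈ 2687 varves.

2687 varves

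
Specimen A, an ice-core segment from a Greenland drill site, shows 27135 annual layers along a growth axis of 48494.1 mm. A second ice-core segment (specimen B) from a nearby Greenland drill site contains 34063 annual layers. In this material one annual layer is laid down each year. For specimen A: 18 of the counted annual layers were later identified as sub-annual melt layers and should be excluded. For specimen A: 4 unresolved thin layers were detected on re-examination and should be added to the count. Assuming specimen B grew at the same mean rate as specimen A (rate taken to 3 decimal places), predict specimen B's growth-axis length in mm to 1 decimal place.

60904.6 mm

Specimen A: adjusted count: 27135 − 18 + 4 = 27121 annual layers.
A: Mean rate = 48494.1 mm / 27121 years ≈ 1.788 mm/yr.
For B, 1.788 mm/year × 34063 years = 60904.6 mm.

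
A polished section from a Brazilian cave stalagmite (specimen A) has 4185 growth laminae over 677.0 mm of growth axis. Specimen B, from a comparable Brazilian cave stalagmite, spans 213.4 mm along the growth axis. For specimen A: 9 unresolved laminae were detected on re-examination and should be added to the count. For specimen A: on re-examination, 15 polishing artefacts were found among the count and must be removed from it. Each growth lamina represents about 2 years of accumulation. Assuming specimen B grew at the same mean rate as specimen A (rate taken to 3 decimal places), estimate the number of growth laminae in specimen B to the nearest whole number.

1317 growth laminae

Specimen A: true growth lamina count = 4185 − 15 + 9 = 4179.
Specimen A: multiplying by 2 years per growth lamina: 4179 × 2 = 8358 years.
A: Extension rate ≈ 677.0 / 8358 = 0.081 mm/yr.
For B, 213.4 / 0.081 = 2634.57 years; at 2 years per growth lamina that is 2634.57 / 2 ≈ 1317 growth laminae.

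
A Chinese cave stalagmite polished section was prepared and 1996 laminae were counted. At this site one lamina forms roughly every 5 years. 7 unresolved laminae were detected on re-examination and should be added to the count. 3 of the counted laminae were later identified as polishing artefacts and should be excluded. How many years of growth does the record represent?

10000 yr

After corrections the count is 1996 − 3 + 7 = 2000 laminae.
At 5 years per lamina, 2000 × 5 = 10000 years.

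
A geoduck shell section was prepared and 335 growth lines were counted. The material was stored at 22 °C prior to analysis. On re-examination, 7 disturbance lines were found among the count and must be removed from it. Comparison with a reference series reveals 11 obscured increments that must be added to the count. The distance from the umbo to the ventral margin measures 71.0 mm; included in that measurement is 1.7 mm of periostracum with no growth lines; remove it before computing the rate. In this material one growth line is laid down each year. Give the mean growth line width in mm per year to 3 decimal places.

Correcting the raw count gives 335 − 7 + 11 = 339 true growth lines.
Removing the 1.7 mm offcut leaves 71.0 − 1.7 = 69.3 mm.
69.3 mm over 339 years gives 69.3 / 339 ≈ 0.204 mm per year.

0.204 mm per year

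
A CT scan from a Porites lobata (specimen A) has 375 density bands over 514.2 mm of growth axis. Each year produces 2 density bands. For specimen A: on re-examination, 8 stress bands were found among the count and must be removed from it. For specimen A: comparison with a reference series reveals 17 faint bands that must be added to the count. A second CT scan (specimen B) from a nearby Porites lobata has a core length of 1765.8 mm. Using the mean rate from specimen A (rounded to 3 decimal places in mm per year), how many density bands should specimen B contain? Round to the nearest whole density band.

1319 density bands

Specimen A: after corrections the count is 375 − 8 + 17 = 384 density bands.
Specimen A: 384 density bands at 2 per year is 384 / 2 = 192 years.
A: Extension rate ≈ 514.2 / 192 = 2.678 mm/year.
B spans 1765.8 / 2.678 = 659.37 years; at 2 density bands per year that is 659.37 × 2 ≈ 1319 density bands.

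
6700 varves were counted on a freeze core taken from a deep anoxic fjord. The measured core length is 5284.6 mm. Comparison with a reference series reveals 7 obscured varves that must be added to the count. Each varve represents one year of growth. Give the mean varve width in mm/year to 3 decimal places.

0.788 mm/year

True varve count = 6700 + 7 = 6707.
Extension rate ≈ 5284.6 / 6707 = 0.788 mm/year.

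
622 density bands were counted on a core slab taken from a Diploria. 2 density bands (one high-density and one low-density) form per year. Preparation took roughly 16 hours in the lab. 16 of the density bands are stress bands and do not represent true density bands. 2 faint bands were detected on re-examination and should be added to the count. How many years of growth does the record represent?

True density band count = 622 − 16 + 2 = 608.
With 2 density bands per year, 608 / 2 = 304 years.

304 yr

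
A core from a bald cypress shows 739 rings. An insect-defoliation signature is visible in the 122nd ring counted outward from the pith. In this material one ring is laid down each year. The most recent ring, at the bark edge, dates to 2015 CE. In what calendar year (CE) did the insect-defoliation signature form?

1398 CE

739 − 122 = 617 rings lie beyond the insect-defoliation signature toward the bark edge.
The ring at the bark edge is 2015 CE, so the insect-defoliation signature dates to 2015 − 617 = 1398 CE.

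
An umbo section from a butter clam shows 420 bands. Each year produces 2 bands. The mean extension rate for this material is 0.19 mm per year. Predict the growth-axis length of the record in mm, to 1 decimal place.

39.9 mm

With 2 bands per year, 420 / 2 = 210 years.
210 years at 0.19 mm/year gives 0.19 × 210 = 39.9 mm.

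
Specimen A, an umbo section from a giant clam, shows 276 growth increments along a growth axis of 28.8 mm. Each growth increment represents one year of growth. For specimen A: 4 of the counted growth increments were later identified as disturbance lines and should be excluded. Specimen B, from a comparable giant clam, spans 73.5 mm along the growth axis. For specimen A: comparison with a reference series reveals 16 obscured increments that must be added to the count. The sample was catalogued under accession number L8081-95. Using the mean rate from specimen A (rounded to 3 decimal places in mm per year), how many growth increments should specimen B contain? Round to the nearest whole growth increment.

Specimen A: adjusted count: 276 − 4 + 16 = 288 growth increments.
A: Extension rate ≈ 28.8 / 288 = 0.100 mm per year.
For B, 73.5 / 0.100 = 735.00 years ≈ 735 growth increments.

735 growth increments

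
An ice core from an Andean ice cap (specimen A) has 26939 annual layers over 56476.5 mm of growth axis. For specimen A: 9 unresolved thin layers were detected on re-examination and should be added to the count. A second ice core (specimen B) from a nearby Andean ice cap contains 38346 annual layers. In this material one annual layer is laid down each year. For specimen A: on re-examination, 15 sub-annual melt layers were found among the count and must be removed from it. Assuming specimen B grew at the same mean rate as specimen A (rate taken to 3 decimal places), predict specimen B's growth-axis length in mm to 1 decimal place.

Specimen A: correcting the raw count gives 26939 − 15 + 9 = 26933 true annual layers.
A: Mean rate = 56476.5 mm / 26933 years ≈ 2.097 mm per year.
Length of B = 2.097 × 38346 = 80411.6 mm.

80411.6 mm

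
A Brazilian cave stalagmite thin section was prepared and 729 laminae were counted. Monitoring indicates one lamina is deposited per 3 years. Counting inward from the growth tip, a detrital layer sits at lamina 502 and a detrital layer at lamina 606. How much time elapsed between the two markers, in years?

The two markers are separated by 606 − 502 = 104 laminae.
Multiplying by 3 years per lamina: 104 × 3 = 312 years.

312 years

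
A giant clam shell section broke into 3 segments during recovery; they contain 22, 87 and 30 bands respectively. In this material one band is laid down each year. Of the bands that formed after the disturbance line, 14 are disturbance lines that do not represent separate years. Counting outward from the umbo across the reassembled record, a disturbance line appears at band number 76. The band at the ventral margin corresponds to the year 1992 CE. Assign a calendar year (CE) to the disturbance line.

1943 CE

Total bands = 22 + 87 + 30 = 139.
139 − 76 = 63 bands lie beyond the disturbance line toward the ventral margin.
63 − 14 false = 49 true bands after the disturbance line.
Counting back 49 years from 1992 CE places the disturbance line in 1992 − 49 = 1943 CE.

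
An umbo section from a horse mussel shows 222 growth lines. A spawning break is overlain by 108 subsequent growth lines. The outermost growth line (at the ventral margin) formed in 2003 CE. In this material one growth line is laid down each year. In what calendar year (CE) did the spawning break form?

1895 CE

There are 108 growth lines younger than the spawning break.
Counting back 108 years from 2003 CE places the spawning break in 2003 − 108 = 1895 CE.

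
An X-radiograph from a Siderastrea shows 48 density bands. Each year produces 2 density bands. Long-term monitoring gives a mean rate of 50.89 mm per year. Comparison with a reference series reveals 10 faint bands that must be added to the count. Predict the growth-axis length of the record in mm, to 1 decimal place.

1475.8 mm

After corrections the count is 48 + 10 = 58 density bands.
58 density bands at 2 per year is 58 / 2 = 29 years.
Length ≈ 50.89 × 29 = 1475.8 mm.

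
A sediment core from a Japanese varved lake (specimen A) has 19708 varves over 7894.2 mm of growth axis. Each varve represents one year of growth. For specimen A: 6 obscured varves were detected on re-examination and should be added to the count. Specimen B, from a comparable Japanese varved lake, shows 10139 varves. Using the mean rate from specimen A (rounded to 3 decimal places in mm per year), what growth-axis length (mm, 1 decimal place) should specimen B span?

Specimen A: after corrections the count is 19708 + 6 = 19714 varves.
A: Extension rate ≈ 7894.2 / 19714 = 0.400 mm per year.
For B, 0.400 mm/year × 10139 years = 4055.6 mm.

4055.6 mm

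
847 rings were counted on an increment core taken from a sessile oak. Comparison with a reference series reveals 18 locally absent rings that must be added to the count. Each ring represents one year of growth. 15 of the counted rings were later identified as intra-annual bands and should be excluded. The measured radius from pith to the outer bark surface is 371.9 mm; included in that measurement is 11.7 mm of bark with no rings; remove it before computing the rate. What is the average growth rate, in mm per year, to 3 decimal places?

Adjusted count: 847 − 15 + 18 = 850 rings.
Net length = 371.9 − 11.7 = 360.2 mm.
360.2 mm over 850 years gives 360.2 / 850 ≈ 0.424 mm per year.

0.424 mm per year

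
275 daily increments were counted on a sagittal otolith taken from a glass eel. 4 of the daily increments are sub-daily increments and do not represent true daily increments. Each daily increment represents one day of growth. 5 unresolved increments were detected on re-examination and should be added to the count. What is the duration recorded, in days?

276 days

Correcting the raw count gives 275 − 4 + 5 = 276 true daily increments.
At one daily increment per day, that is 276 days.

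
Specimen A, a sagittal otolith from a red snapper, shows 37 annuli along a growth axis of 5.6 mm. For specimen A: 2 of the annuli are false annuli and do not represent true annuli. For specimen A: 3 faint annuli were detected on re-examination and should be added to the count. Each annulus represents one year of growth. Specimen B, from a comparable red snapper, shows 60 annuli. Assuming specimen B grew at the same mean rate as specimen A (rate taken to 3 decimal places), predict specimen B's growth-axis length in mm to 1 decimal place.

Specimen A: correcting the raw count gives 37 − 2 + 3 = 38 true annuli.
A: 5.6 mm over 38 years gives 5.6 / 38 ≈ 0.147 mm per year.
Length of B = 0.147 × 60 = 8.8 mm.

8.8 mm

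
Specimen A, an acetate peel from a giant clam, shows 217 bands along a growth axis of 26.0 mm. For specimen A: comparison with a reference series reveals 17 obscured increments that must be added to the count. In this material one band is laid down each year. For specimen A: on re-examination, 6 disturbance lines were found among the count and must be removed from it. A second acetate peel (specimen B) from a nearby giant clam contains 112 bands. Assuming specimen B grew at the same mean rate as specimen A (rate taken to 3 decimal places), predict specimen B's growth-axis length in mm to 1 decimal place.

Specimen A: true band count = 217 − 6 + 17 = 228.
A: 26.0 mm over 228 years gives 26.0 / 228 ≈ 0.114 mm/year.
For B, 0.114 mm/year × 112 years = 12.8 mm.

12.8 mm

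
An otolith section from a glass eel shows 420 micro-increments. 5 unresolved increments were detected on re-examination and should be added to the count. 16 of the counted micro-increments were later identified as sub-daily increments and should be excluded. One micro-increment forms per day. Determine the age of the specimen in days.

Adjusted count: 420 − 16 + 5 = 409 micro-increments.
At one micro-increment per day, that is 409 days.

409 d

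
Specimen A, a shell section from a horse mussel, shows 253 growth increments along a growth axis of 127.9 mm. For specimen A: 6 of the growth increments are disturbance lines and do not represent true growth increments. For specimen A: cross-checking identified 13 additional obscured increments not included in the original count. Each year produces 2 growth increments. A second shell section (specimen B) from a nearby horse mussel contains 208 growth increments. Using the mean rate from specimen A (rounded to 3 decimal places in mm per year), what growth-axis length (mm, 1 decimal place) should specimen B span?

Specimen A: true growth increment count = 253 − 6 + 13 = 260.
Specimen A: with 2 growth increments per year, 260 / 2 = 130 years.
A: 127.9 mm over 130 years gives 127.9 / 130 ≈ 0.984 mm per year.
Specimen B: with 2 growth increments per year, 208 / 2 = 104 years. For B, 0.984 mm/year × 104 years = 102.3 mm.

102.3 mm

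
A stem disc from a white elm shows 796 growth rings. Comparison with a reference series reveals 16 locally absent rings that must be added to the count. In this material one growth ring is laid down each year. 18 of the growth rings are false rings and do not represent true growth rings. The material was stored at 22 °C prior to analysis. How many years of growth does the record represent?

Adjusted count: 796 − 18 + 16 = 794 growth rings.
With a one-to-one growth ring periodicity this is 794 years.

794 years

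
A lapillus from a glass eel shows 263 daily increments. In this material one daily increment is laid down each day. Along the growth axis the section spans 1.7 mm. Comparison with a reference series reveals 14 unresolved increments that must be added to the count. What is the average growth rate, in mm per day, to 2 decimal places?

True daily increment count = 263 + 14 = 277.
1.7 mm over 277 days gives 1.7 / 277 ≈ 0.01 mm per day.

0.01 mm per day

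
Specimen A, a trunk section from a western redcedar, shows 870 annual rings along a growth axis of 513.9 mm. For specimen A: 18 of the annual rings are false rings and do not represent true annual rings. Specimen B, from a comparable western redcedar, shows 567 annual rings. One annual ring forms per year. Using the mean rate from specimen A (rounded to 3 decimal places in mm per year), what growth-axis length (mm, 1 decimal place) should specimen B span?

341.9 mm

Specimen A: true annual ring count = 870 − 18 = 852.
A: 513.9 mm over 852 years gives 513.9 / 852 ≈ 0.603 mm/year.
For B, 0.603 mm/year × 567 years = 341.9 mm.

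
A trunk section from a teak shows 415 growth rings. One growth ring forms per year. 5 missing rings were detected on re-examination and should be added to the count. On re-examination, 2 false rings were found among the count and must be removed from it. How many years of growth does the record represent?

418 years

Adjusted count: 415 − 2 + 5 = 418 growth rings.
One growth ring per year makes the duration 418 years.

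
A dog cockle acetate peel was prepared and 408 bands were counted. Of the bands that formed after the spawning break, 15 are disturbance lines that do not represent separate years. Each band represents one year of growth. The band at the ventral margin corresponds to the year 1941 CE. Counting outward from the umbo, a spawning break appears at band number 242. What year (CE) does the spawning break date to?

408 − 242 = 166 bands lie beyond the spawning break toward the ventral margin.
Removing the 15 false bands leaves 166 − 15 = 151 true bands beyond the spawning break.
1941 − 151 = 1790 CE.

1790 CE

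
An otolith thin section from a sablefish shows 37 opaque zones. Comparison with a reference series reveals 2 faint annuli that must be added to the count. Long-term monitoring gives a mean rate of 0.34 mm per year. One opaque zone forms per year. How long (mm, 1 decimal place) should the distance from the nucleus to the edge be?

Correcting the raw count gives 37 + 2 = 39 true opaque zones.
Predicted length = 0.34 mm/year × 39 years = 13.3 mm.

13.3 mm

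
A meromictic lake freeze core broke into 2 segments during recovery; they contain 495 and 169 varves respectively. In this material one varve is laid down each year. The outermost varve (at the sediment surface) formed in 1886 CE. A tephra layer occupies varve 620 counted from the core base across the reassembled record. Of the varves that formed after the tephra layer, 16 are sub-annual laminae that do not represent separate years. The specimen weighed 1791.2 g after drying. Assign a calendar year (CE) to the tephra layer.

Total varves = 495 + 169 = 664.
664 − 620 = 44 varves lie beyond the tephra layer toward the sediment surface.
Excluding 16 false varves: 44 − 16 = 28.
The varve at the sediment surface is 1886 CE, so the tephra layer dates to 1886 − 28 = 1858 CE.

1858 CE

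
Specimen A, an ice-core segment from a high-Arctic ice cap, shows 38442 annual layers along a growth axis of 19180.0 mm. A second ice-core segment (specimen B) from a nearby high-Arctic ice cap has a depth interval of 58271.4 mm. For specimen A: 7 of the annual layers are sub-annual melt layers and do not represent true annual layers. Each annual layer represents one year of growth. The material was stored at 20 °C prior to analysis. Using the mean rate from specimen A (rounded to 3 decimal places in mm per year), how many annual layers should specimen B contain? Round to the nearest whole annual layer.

Specimen A: correcting the raw count gives 38442 − 7 = 38435 true annual layers.
A: 19180.0 mm over 38435 years gives 19180.0 / 38435 ≈ 0.499 mm per year.
Specimen B: 58271.4 mm / 0.499 mm per year = 116776.35 years ≈ 116776 annual layers.

116776 annual layers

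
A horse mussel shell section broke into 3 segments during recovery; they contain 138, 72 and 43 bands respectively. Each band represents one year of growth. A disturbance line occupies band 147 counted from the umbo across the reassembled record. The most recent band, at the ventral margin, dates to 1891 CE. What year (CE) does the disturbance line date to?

Total bands = 138 + 72 + 43 = 253.
253 − 147 = 106 bands lie beyond the disturbance line toward the ventral margin.
The band at the ventral margin is 1891 CE, so the disturbance line dates to 1891 − 106 = 1785 CE.

1785 CE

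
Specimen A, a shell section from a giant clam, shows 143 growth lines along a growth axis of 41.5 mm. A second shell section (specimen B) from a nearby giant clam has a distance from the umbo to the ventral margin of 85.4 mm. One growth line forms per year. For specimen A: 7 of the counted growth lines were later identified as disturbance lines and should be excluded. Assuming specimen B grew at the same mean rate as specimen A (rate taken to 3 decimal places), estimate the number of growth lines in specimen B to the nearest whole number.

280 growth lines

Specimen A: correcting the raw count gives 143 − 7 = 136 true growth lines.
A: 41.5 mm over 136 years gives 41.5 / 136 ≈ 0.305 mm per year.
Specimen B: 85.4 mm / 0.305 mm per year = 280.00 years ≈ 280 growth lines.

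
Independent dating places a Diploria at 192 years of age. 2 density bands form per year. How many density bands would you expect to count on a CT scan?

192 years at 2 density bands per year gives 192 × 2 = 384 density bands.
So 384 density bands should be present.

384 density bands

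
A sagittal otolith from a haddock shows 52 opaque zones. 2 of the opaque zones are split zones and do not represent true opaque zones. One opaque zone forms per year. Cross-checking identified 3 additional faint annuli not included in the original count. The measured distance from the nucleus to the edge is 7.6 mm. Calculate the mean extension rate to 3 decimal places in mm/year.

0.143 mm/year

Correcting the raw count gives 52 − 2 + 3 = 53 true opaque zones.
Extension rate ≈ 7.6 / 53 = 0.143 mm/year.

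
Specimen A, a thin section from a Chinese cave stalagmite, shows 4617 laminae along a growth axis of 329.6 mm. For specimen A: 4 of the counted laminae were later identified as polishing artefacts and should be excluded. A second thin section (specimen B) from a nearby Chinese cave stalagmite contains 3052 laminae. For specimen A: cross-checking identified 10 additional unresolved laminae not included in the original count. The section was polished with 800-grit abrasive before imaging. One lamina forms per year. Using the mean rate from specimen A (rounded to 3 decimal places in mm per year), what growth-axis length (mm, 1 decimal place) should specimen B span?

Specimen A: correcting the raw count gives 4617 − 4 + 10 = 4623 true laminae.
A: Mean rate = 329.6 mm / 4623 years ≈ 0.071 mm/year.
For B, 0.071 mm/year × 3052 years = 216.7 mm.

216.7 mm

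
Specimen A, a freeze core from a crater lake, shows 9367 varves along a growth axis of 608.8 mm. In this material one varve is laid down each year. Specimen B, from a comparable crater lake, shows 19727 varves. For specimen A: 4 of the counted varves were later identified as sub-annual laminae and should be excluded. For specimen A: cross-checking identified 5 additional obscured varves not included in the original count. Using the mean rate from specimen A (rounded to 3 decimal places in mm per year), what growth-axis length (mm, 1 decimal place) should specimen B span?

1282.3 mm

Specimen A: true varve count = 9367 − 4 + 5 = 9368.
A: Mean rate = 608.8 mm / 9368 years ≈ 0.065 mm per year.
B's length ≈ 0.065 × 19727 = 1282.3 mm.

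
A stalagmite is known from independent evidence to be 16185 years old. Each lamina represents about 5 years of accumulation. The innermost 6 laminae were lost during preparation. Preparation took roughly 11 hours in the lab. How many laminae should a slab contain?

At 5 years per lamina, 16185 / 5 = 3237 laminae are expected.
Less the 6 uncaptured laminae: 3237 − 6 = 3231.

3231 laminae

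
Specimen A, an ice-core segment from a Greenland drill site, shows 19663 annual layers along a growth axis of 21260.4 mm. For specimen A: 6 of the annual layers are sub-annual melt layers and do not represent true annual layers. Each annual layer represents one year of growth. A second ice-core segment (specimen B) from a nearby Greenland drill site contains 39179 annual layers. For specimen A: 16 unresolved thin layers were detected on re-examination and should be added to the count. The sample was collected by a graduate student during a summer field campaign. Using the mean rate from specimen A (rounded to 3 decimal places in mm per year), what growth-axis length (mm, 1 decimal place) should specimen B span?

Specimen A: after corrections the count is 19663 − 6 + 16 = 19673 annual layers.
A: 21260.4 mm over 19673 years gives 21260.4 / 19673 ≈ 1.081 mm/yr.
B's length ≈ 1.081 × 39179 = 42352.5 mm.

42352.5 mm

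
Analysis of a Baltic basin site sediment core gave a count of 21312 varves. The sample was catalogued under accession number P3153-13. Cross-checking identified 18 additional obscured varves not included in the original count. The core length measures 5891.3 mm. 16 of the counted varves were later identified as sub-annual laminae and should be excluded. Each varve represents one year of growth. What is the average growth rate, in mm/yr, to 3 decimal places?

After corrections the count is 21312 − 16 + 18 = 21314 varves.
Mean rate = 5891.3 mm / 21314 years ≈ 0.276 mm/yr.

0.276 mm/yr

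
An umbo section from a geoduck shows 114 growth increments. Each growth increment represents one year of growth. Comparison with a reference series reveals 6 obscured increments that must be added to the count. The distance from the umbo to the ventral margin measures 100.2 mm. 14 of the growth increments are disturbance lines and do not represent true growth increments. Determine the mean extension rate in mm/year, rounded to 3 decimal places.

0.945 mm/year

Correcting the raw count gives 114 − 14 + 6 = 106 true growth increments.
100.2 mm over 106 years gives 100.2 / 106 ≈ 0.945 mm/year.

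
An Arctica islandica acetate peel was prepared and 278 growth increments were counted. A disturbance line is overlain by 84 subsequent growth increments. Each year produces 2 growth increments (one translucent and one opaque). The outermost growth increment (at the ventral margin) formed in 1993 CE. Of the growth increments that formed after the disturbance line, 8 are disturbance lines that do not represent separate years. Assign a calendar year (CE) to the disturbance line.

1955 CE

There are 84 growth increments younger than the disturbance line.
84 − 8 false = 76 true growth increments after the disturbance line.
76 growth increments at 2 per year is 76 / 2 = 38 years.
Counting back 38 years from 1993 CE places the disturbance line in 1993 − 38 = 1955 CE.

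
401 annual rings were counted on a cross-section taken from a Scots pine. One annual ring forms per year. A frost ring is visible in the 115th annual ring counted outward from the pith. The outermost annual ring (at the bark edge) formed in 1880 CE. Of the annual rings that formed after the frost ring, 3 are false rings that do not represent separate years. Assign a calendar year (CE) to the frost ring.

1597 CE

Between annual ring 115 and the bark edge there are 401 − 115 = 286 annual rings.
Removing the 3 false annual rings leaves 286 − 3 = 283 true annual rings beyond the frost ring.
1880 − 283 = 1597 CE.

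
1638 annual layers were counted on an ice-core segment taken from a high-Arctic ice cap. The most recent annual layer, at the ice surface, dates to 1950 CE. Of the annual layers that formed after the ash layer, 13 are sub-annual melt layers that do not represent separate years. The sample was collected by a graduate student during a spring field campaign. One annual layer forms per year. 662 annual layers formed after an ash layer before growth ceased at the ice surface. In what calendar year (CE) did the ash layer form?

There are 662 annual layers younger than the ash layer.
Excluding 13 false annual layers: 662 − 13 = 649.
Counting back 649 years from 1950 CE places the ash layer in 1950 − 649 = 1301 CE.

1301 CE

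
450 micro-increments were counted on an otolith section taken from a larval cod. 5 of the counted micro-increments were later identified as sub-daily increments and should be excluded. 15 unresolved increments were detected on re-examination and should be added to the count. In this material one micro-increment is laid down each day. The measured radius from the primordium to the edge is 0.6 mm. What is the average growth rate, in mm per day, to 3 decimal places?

True micro-increment count = 450 − 5 + 15 = 460.
0.6 mm over 460 days gives 0.6 / 460 ≈ 0.001 mm per day.

0.001 mm per day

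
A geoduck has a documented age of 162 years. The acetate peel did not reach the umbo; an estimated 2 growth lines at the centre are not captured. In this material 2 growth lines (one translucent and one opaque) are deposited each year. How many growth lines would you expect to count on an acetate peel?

322 growth lines

Expected growth lines: 162 × 2 = 324.
Subtracting the 2 growth lines not captured gives 324 − 2 = 322 growth lines in the record.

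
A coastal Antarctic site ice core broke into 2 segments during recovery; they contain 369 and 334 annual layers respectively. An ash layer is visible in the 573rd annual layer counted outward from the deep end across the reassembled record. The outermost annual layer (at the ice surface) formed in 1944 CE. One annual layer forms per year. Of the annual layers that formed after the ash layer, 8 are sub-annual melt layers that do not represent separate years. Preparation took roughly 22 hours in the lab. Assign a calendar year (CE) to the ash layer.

1822 CE

Total annual layers = 369 + 334 = 703.
Between annual layer 573 and the ice surface there are 703 − 573 = 130 annual layers.
Excluding 8 false annual layers: 130 − 8 = 122.
Counting back 122 years from 1944 CE places the ash layer in 1944 − 122 = 1822 CE.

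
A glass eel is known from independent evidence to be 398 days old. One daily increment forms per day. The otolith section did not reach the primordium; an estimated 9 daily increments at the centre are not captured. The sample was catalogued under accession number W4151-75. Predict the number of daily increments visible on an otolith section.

389 daily increments

One daily increment per day gives 398 daily increments over 398 days.
Subtracting the 9 daily increments not captured gives 398 − 9 = 389 daily increments in the record.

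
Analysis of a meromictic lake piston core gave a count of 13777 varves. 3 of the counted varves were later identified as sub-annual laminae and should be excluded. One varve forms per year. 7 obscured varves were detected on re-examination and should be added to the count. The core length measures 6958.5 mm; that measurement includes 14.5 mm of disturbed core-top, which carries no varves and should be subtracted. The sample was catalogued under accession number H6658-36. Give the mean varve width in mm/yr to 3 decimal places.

Adjusted count: 13777 − 3 + 7 = 13781 varves.
Net length = 6958.5 − 14.5 = 6944.0 mm.
Extension rate ≈ 6944.0 / 13781 = 0.504 mm/yr.

0.504 mm/yr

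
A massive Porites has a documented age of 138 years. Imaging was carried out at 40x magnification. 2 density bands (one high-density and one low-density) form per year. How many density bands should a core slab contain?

276 density bands

Expected density bands: 138 × 2 = 276.
So 276 density bands should be present.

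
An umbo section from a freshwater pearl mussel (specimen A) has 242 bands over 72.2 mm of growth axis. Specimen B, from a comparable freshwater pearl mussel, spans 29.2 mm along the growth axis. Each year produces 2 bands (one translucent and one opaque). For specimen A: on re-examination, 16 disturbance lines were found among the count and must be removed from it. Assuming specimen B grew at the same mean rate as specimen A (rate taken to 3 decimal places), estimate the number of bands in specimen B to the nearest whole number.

91 bands

Specimen A: true band count = 242 − 16 = 226.
Specimen A: 226 bands at 2 per year is 226 / 2 = 113 years.
A: 72.2 mm over 113 years gives 72.2 / 113 ≈ 0.639 mm/yr.
B spans 29.2 / 0.639 = 45.70 years; at 2 bands per year that is 45.70 × 2 ≈ 91 bands.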